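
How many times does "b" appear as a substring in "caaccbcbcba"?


Searching for "b" in "caaccbcbcba"
Scanning each position:
  Position 0: "c" => no
  Position 1: "a" => no
  Position 2: "a" => no
  Position 3: "c" => no
  Position 4: "c" => no
  Position 5: "b" => MATCH
  Position 6: "c" => no
  Position 7: "b" => MATCH
  Position 8: "c" => no
  Position 9: "b" => MATCH
  Position 10: "a" => no
Total occurrences: 3

3


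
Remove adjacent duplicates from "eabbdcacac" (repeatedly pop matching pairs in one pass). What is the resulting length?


Input: eabbdcacac
Stack-based adjacent duplicate removal:
  Read 'e': push. Stack: e
  Read 'a': push. Stack: ea
  Read 'b': push. Stack: eab
  Read 'b': matches stack top 'b' => pop. Stack: ea
  Read 'd': push. Stack: ead
  Read 'c': push. Stack: eadc
  Read 'a': push. Stack: eadca
  Read 'c': push. Stack: eadcac
  Read 'a': push. Stack: eadcaca
  Read 'c': push. Stack: eadcacac
Final stack: "eadcacac" (length 8)

8


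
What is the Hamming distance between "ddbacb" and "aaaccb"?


Comparing "ddbacb" and "aaaccb" position by position:
  Position 0: 'd' vs 'a' => differ
  Position 1: 'd' vs 'a' => differ
  Position 2: 'b' vs 'a' => differ
  Position 3: 'a' vs 'c' => differ
  Position 4: 'c' vs 'c' => same
  Position 5: 'b' vs 'b' => same
Total differences (Hamming distance): 4

4


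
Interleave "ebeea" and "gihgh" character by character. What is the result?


Interleaving "ebeea" and "gihgh":
  Position 0: 'e' from first, 'g' from second => "eg"
  Position 1: 'b' from first, 'i' from second => "bi"
  Position 2: 'e' from first, 'h' from second => "eh"
  Position 3: 'e' from first, 'g' from second => "eg"
  Position 4: 'a' from first, 'h' from second => "ah"
Result: egbiehegah

egbiehegah


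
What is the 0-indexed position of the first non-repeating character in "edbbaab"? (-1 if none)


Input: edbbaab
Character frequencies:
  'a': 2
  'b': 3
  'd': 1
  'e': 1
Scanning left to right for freq == 1:
  Position 0 ('e'): unique! => answer = 0

0


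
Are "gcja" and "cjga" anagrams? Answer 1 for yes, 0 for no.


Strings: "gcja", "cjga"
Sorted first:  acgj
Sorted second: acgj
Sorted forms match => anagrams

1


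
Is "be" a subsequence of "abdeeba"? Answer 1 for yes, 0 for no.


Check if "be" is a subsequence of "abdeeba"
Greedy scan:
  Position 0 ('a'): no match needed
  Position 1 ('b'): matches sub[0] = 'b'
  Position 2 ('d'): no match needed
  Position 3 ('e'): matches sub[1] = 'e'
  Position 4 ('e'): no match needed
  Position 5 ('b'): no match needed
  Position 6 ('a'): no match needed
All 2 characters matched => is a subsequence

1


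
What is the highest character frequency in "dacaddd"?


Input: dacaddd
Character counts:
  'a': 2
  'c': 1
  'd': 4
Maximum frequency: 4

4


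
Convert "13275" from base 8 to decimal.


Input: "13275" in base 8
Positional expansion:
  Digit '1' (value 1) x 8^4 = 4096
  Digit '3' (value 3) x 8^3 = 1536
  Digit '2' (value 2) x 8^2 = 128
  Digit '7' (value 7) x 8^1 = 56
  Digit '5' (value 5) x 8^0 = 5
Sum = 5821

5821


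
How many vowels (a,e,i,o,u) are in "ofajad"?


Input: ofajad
Checking each character:
  'o' at position 0: vowel (running total: 1)
  'f' at position 1: consonant
  'a' at position 2: vowel (running total: 2)
  'j' at position 3: consonant
  'a' at position 4: vowel (running total: 3)
  'd' at position 5: consonant
Total vowels: 3

3


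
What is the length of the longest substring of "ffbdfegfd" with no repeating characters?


Input: "ffbdfegfd"
Sliding window (track last position of each char):
  Position 0 ('f'): window [0,0] length 1 -- new best
  Position 1 ('f'): repeat (last at 0), move window start to 1
  Position 1 ('f'): window [1,1] length 1
  Position 2 ('b'): window [1,2] length 2 -- new best
  Position 3 ('d'): window [1,3] length 3 -- new best
  Position 4 ('f'): repeat (last at 1), move window start to 2
  Position 4 ('f'): window [2,4] length 3
  Position 5 ('e'): window [2,5] length 4 -- new best
  Position 6 ('g'): window [2,6] length 5 -- new best
  Position 7 ('f'): repeat (last at 4), move window start to 5
  Position 7 ('f'): window [5,7] length 3
  Position 8 ('d'): window [5,8] length 4
Longest substring with no repeats: "bdfeg" with length 5

5


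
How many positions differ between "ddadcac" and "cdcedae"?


Comparing "ddadcac" and "cdcedae" position by position:
  Position 0: 'd' vs 'c' => DIFFER
  Position 1: 'd' vs 'd' => same
  Position 2: 'a' vs 'c' => DIFFER
  Position 3: 'd' vs 'e' => DIFFER
  Position 4: 'c' vs 'd' => DIFFER
  Position 5: 'a' vs 'a' => same
  Position 6: 'c' vs 'e' => DIFFER
Positions that differ: 5

5


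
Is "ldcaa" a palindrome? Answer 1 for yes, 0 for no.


Input: ldcaa
Reversed: aacdl
  Compare pos 0 ('l') with pos 4 ('a'): MISMATCH
  Compare pos 1 ('d') with pos 3 ('a'): MISMATCH
Result: not a palindrome

0


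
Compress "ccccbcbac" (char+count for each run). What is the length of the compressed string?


Input: ccccbcbac
Runs:
  'c' x 4 => "c4"
  'b' x 1 => "b1"
  'c' x 1 => "c1"
  'b' x 1 => "b1"
  'a' x 1 => "a1"
  'c' x 1 => "c1"
Compressed: "c4b1c1b1a1c1"
Compressed length: 12

12


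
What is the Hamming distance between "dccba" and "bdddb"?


Comparing "dccba" and "bdddb" position by position:
  Position 0: 'd' vs 'b' => differ
  Position 1: 'c' vs 'd' => differ
  Position 2: 'c' vs 'd' => differ
  Position 3: 'b' vs 'd' => differ
  Position 4: 'a' vs 'b' => differ
Total differences (Hamming distance): 5

5


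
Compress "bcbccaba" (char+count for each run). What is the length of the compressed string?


Input: bcbccaba
Runs:
  'b' x 1 => "b1"
  'c' x 1 => "c1"
  'b' x 1 => "b1"
  'c' x 2 => "c2"
  'a' x 1 => "a1"
  'b' x 1 => "b1"
  'a' x 1 => "a1"
Compressed: "b1c1b1c2a1b1a1"
Compressed length: 14

14


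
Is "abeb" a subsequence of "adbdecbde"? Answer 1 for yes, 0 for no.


Check if "abeb" is a subsequence of "adbdecbde"
Greedy scan:
  Position 0 ('a'): matches sub[0] = 'a'
  Position 1 ('d'): no match needed
  Position 2 ('b'): matches sub[1] = 'b'
  Position 3 ('d'): no match needed
  Position 4 ('e'): matches sub[2] = 'e'
  Position 5 ('c'): no match needed
  Position 6 ('b'): matches sub[3] = 'b'
  Position 7 ('d'): no match needed
  Position 8 ('e'): no match needed
All 4 characters matched => is a subsequence

1


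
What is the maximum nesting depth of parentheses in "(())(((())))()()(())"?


Input: "(())(((())))()()(())"
Tracking depth:
  Position 0 '(': depth becomes 1
  Position 1 '(': depth becomes 2
  Position 2 ')': depth becomes 1
  Position 3 ')': depth becomes 0
  Position 4 '(': depth becomes 1
  Position 5 '(': depth becomes 2
  Position 6 '(': depth becomes 3
  Position 7 '(': depth becomes 4
  Position 8 ')': depth becomes 3
  Position 9 ')': depth becomes 2
  Position 10 ')': depth becomes 1
  Position 11 ')': depth becomes 0
  Position 12 '(': depth becomes 1
  Position 13 ')': depth becomes 0
  Position 14 '(': depth becomes 1
  Position 15 ')': depth becomes 0
  Position 16 '(': depth becomes 1
  Position 17 '(': depth becomes 2
  Position 18 ')': depth becomes 1
  Position 19 ')': depth becomes 0
Maximum depth reached: 4

4


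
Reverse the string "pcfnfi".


Input: pcfnfi
Reading characters right to left:
  Position 5: 'i'
  Position 4: 'f'
  Position 3: 'n'
  Position 2: 'f'
  Position 1: 'c'
  Position 0: 'p'
Reversed: ifnfcp

ifnfcp


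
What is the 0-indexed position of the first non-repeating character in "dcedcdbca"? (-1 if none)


Input: dcedcdbca
Character frequencies:
  'a': 1
  'b': 1
  'c': 3
  'd': 3
  'e': 1
Scanning left to right for freq == 1:
  Position 0 ('d'): freq=3, skip
  Position 1 ('c'): freq=3, skip
  Position 2 ('e'): unique! => answer = 2

2


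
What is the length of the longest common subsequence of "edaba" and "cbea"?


LCS of "edaba" and "cbea"
DP table:
           c    b    e    a
      0    0    0    0    0
  e   0    0    0    1    1
  d   0    0    0    1    1
  a   0    0    0    1    2
  b   0    0    1    1    2
  a   0    0    1    1    2
LCS length = dp[5][4] = 2

2


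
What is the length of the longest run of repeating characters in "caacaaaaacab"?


Input: "caacaaaaacab"
Scanning for longest run:
  Position 1 ('a'): new char, reset run to 1
  Position 2 ('a'): continues run of 'a', length=2
  Position 3 ('c'): new char, reset run to 1
  Position 4 ('a'): new char, reset run to 1
  Position 5 ('a'): continues run of 'a', length=2
  Position 6 ('a'): continues run of 'a', length=3
  Position 7 ('a'): continues run of 'a', length=4
  Position 8 ('a'): continues run of 'a', length=5
  Position 9 ('c'): new char, reset run to 1
  Position 10 ('a'): new char, reset run to 1
  Position 11 ('b'): new char, reset run to 1
Longest run: 'a' with length 5

5


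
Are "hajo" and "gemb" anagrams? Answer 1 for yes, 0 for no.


Strings: "hajo", "gemb"
Sorted first:  ahjo
Sorted second: begm
Differ at position 0: 'a' vs 'b' => not anagrams

0


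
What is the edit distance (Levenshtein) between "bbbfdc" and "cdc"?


Computing edit distance: "bbbfdc" -> "cdc"
DP table:
           c    d    c
      0    1    2    3
  b   1    1    2    3
  b   2    2    2    3
  b   3    3    3    3
  f   4    4    4    4
  d   5    5    4    5
  c   6    5    5    4
Edit distance = dp[6][3] = 4

4


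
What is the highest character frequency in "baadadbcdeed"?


Input: baadadbcdeed
Character counts:
  'a': 3
  'b': 2
  'c': 1
  'd': 4
  'e': 2
Maximum frequency: 4

4


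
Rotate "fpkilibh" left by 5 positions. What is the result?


Input: "fpkilibh", rotate left by 5
First 5 characters: "fpkil"
Remaining characters: "ibh"
Concatenate remaining + first: "ibh" + "fpkil" = "ibhfpkil"

ibhfpkil


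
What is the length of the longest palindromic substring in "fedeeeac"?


Input: "fedeeeac"
Checking substrings for palindromes:
  [1:4] "ede" (len 3) => palindrome
  [3:6] "eee" (len 3) => palindrome
  [3:5] "ee" (len 2) => palindrome
  [4:6] "ee" (len 2) => palindrome
Longest palindromic substring: "ede" with length 3

3


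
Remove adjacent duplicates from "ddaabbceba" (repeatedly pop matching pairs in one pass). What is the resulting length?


Input: ddaabbceba
Stack-based adjacent duplicate removal:
  Read 'd': push. Stack: d
  Read 'd': matches stack top 'd' => pop. Stack: (empty)
  Read 'a': push. Stack: a
  Read 'a': matches stack top 'a' => pop. Stack: (empty)
  Read 'b': push. Stack: b
  Read 'b': matches stack top 'b' => pop. Stack: (empty)
  Read 'c': push. Stack: c
  Read 'e': push. Stack: ce
  Read 'b': push. Stack: ceb
  Read 'a': push. Stack: ceba
Final stack: "ceba" (length 4)

4


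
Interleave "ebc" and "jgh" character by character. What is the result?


Interleaving "ebc" and "jgh":
  Position 0: 'e' from first, 'j' from second => "ej"
  Position 1: 'b' from first, 'g' from second => "bg"
  Position 2: 'c' from first, 'h' from second => "ch"
Result: ejbgch

ejbgch


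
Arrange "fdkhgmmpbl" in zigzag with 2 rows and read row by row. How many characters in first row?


Zigzag "fdkhgmmpbl" into 2 rows:
Placing characters:
  'f' => row 0
  'd' => row 1
  'k' => row 0
  'h' => row 1
  'g' => row 0
  'm' => row 1
  'm' => row 0
  'p' => row 1
  'b' => row 0
  'l' => row 1
Rows:
  Row 0: "fkgmb"
  Row 1: "dhmpl"
First row length: 5

5


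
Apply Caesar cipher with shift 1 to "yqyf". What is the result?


Caesar cipher: shift "yqyf" by 1
  'y' (pos 24) + 1 = pos 25 = 'z'
  'q' (pos 16) + 1 = pos 17 = 'r'
  'y' (pos 24) + 1 = pos 25 = 'z'
  'f' (pos 5) + 1 = pos 6 = 'g'
Result: zrzg

zrzg


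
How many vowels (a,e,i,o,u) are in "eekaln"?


Input: eekaln
Checking each character:
  'e' at position 0: vowel (running total: 1)
  'e' at position 1: vowel (running total: 2)
  'k' at position 2: consonant
  'a' at position 3: vowel (running total: 3)
  'l' at position 4: consonant
  'n' at position 5: consonant
Total vowels: 3

3


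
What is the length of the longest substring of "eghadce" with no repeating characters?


Input: "eghadce"
Sliding window (track last position of each char):
  Position 0 ('e'): window [0,0] length 1 -- new best
  Position 1 ('g'): window [0,1] length 2 -- new best
  Position 2 ('h'): window [0,2] length 3 -- new best
  Position 3 ('a'): window [0,3] length 4 -- new best
  Position 4 ('d'): window [0,4] length 5 -- new best
  Position 5 ('c'): window [0,5] length 6 -- new best
  Position 6 ('e'): repeat (last at 0), move window start to 1
  Position 6 ('e'): window [1,6] length 6
Longest substring with no repeats: "eghadc" with length 6

6


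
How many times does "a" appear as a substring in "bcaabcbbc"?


Searching for "a" in "bcaabcbbc"
Scanning each position:
  Position 0: "b" => no
  Position 1: "c" => no
  Position 2: "a" => MATCH
  Position 3: "a" => MATCH
  Position 4: "b" => no
  Position 5: "c" => no
  Position 6: "b" => no
  Position 7: "b" => no
  Position 8: "c" => no
Total occurrences: 2

2


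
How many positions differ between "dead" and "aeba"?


Comparing "dead" and "aeba" position by position:
  Position 0: 'd' vs 'a' => DIFFER
  Position 1: 'e' vs 'e' => same
  Position 2: 'a' vs 'b' => DIFFER
  Position 3: 'd' vs 'a' => DIFFER
Positions that differ: 3

3


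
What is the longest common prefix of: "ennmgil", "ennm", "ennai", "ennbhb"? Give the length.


Words: ennmgil, ennm, ennai, ennbhb
  Position 0: all 'e' => match
  Position 1: all 'n' => match
  Position 2: all 'n' => match
  Position 3: ('m', 'm', 'a', 'b') => mismatch, stop
LCP = "enn" (length 3)

3


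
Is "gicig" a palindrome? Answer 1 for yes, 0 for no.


Input: gicig
Reversed: gicig
  Compare pos 0 ('g') with pos 4 ('g'): match
  Compare pos 1 ('i') with pos 3 ('i'): match
Result: palindrome

1


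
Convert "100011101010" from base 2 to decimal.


Input: "100011101010" in base 2
Positional expansion:
  Digit '1' (value 1) x 2^11 = 2048
  Digit '0' (value 0) x 2^10 = 0
  Digit '0' (value 0) x 2^9 = 0
  Digit '0' (value 0) x 2^8 = 0
  Digit '1' (value 1) x 2^7 = 128
  Digit '1' (value 1) x 2^6 = 64
  Digit '1' (value 1) x 2^5 = 32
  Digit '0' (value 0) x 2^4 = 0
  Digit '1' (value 1) x 2^3 = 8
  Digit '0' (value 0) x 2^2 = 0
  Digit '1' (value 1) x 2^1 = 2
  Digit '0' (value 0) x 2^0 = 0
Sum = 2282

2282


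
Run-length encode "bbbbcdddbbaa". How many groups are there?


Input: bbbbcdddbbaa
Scanning for consecutive runs:
  Group 1: 'b' x 4 (positions 0-3)
  Group 2: 'c' x 1 (positions 4-4)
  Group 3: 'd' x 3 (positions 5-7)
  Group 4: 'b' x 2 (positions 8-9)
  Group 5: 'a' x 2 (positions 10-11)
Total groups: 5

5


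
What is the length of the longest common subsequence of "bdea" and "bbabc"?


LCS of "bdea" and "bbabc"
DP table:
           b    b    a    b    c
      0    0    0    0    0    0
  b   0    1    1    1    1    1
  d   0    1    1    1    1    1
  e   0    1    1    1    1    1
  a   0    1    1    2    2    2
LCS length = dp[4][5] = 2

2


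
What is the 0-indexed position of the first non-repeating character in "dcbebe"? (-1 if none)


Input: dcbebe
Character frequencies:
  'b': 2
  'c': 1
  'd': 1
  'e': 2
Scanning left to right for freq == 1:
  Position 0 ('d'): unique! => answer = 0

0


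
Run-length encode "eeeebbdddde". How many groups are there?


Input: eeeebbdddde
Scanning for consecutive runs:
  Group 1: 'e' x 4 (positions 0-3)
  Group 2: 'b' x 2 (positions 4-5)
  Group 3: 'd' x 4 (positions 6-9)
  Group 4: 'e' x 1 (positions 10-10)
Total groups: 4

4


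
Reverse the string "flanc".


Input: flanc
Reading characters right to left:
  Position 4: 'c'
  Position 3: 'n'
  Position 2: 'a'
  Position 1: 'l'
  Position 0: 'f'
Reversed: cnalf

cnalf


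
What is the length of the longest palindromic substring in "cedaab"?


Input: "cedaab"
Checking substrings for palindromes:
  [3:5] "aa" (len 2) => palindrome
Longest palindromic substring: "aa" with length 2

2


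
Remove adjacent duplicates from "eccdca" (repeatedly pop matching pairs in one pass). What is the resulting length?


Input: eccdca
Stack-based adjacent duplicate removal:
  Read 'e': push. Stack: e
  Read 'c': push. Stack: ec
  Read 'c': matches stack top 'c' => pop. Stack: e
  Read 'd': push. Stack: ed
  Read 'c': push. Stack: edc
  Read 'a': push. Stack: edca
Final stack: "edca" (length 4)

4


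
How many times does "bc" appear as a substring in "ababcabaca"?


Searching for "bc" in "ababcabaca"
Scanning each position:
  Position 0: "ab" => no
  Position 1: "ba" => no
  Position 2: "ab" => no
  Position 3: "bc" => MATCH
  Position 4: "ca" => no
  Position 5: "ab" => no
  Position 6: "ba" => no
  Position 7: "ac" => no
  Position 8: "ca" => no
Total occurrences: 1

1


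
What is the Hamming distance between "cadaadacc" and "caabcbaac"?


Comparing "cadaadacc" and "caabcbaac" position by position:
  Position 0: 'c' vs 'c' => same
  Position 1: 'a' vs 'a' => same
  Position 2: 'd' vs 'a' => differ
  Position 3: 'a' vs 'b' => differ
  Position 4: 'a' vs 'c' => differ
  Position 5: 'd' vs 'b' => differ
  Position 6: 'a' vs 'a' => same
  Position 7: 'c' vs 'a' => differ
  Position 8: 'c' vs 'c' => same
Total differences (Hamming distance): 5

5


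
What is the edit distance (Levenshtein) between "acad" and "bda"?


Computing edit distance: "acad" -> "bda"
DP table:
           b    d    a
      0    1    2    3
  a   1    1    2    2
  c   2    2    2    3
  a   3    3    3    2
  d   4    4    3    3
Edit distance = dp[4][3] = 3

3


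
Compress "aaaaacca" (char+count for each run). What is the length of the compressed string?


Input: aaaaacca
Runs:
  'a' x 5 => "a5"
  'c' x 2 => "c2"
  'a' x 1 => "a1"
Compressed: "a5c2a1"
Compressed length: 6

6


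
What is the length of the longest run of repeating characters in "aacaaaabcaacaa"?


Input: "aacaaaabcaacaa"
Scanning for longest run:
  Position 1 ('a'): continues run of 'a', length=2
  Position 2 ('c'): new char, reset run to 1
  Position 3 ('a'): new char, reset run to 1
  Position 4 ('a'): continues run of 'a', length=2
  Position 5 ('a'): continues run of 'a', length=3
  Position 6 ('a'): continues run of 'a', length=4
  Position 7 ('b'): new char, reset run to 1
  Position 8 ('c'): new char, reset run to 1
  Position 9 ('a'): new char, reset run to 1
  Position 10 ('a'): continues run of 'a', length=2
  Position 11 ('c'): new char, reset run to 1
  Position 12 ('a'): new char, reset run to 1
  Position 13 ('a'): continues run of 'a', length=2
Longest run: 'a' with length 4

4


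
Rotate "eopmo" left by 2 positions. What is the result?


Input: "eopmo", rotate left by 2
First 2 characters: "eo"
Remaining characters: "pmo"
Concatenate remaining + first: "pmo" + "eo" = "pmoeo"

pmoeo


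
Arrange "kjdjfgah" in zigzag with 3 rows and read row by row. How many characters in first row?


Zigzag "kjdjfgah" into 3 rows:
Placing characters:
  'k' => row 0
  'j' => row 1
  'd' => row 2
  'j' => row 1
  'f' => row 0
  'g' => row 1
  'a' => row 2
  'h' => row 1
Rows:
  Row 0: "kf"
  Row 1: "jjgh"
  Row 2: "da"
First row length: 2

2


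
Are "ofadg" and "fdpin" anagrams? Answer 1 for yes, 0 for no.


Strings: "ofadg", "fdpin"
Sorted first:  adfgo
Sorted second: dfinp
Differ at position 0: 'a' vs 'd' => not anagrams

0


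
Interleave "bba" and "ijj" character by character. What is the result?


Interleaving "bba" and "ijj":
  Position 0: 'b' from first, 'i' from second => "bi"
  Position 1: 'b' from first, 'j' from second => "bj"
  Position 2: 'a' from first, 'j' from second => "aj"
Result: bibjaj

bibjaj


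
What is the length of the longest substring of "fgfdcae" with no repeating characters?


Input: "fgfdcae"
Sliding window (track last position of each char):
  Position 0 ('f'): window [0,0] length 1 -- new best
  Position 1 ('g'): window [0,1] length 2 -- new best
  Position 2 ('f'): repeat (last at 0), move window start to 1
  Position 2 ('f'): window [1,2] length 2
  Position 3 ('d'): window [1,3] length 3 -- new best
  Position 4 ('c'): window [1,4] length 4 -- new best
  Position 5 ('a'): window [1,5] length 5 -- new best
  Position 6 ('e'): window [1,6] length 6 -- new best
Longest substring with no repeats: "gfdcae" with length 6

6


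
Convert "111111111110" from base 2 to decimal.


Input: "111111111110" in base 2
Positional expansion:
  Digit '1' (value 1) x 2^11 = 2048
  Digit '1' (value 1) x 2^10 = 1024
  Digit '1' (value 1) x 2^9 = 512
  Digit '1' (value 1) x 2^8 = 256
  Digit '1' (value 1) x 2^7 = 128
  Digit '1' (value 1) x 2^6 = 64
  Digit '1' (value 1) x 2^5 = 32
  Digit '1' (value 1) x 2^4 = 16
  Digit '1' (value 1) x 2^3 = 8
  Digit '1' (value 1) x 2^2 = 4
  Digit '1' (value 1) x 2^1 = 2
  Digit '0' (value 0) x 2^0 = 0
Sum = 4094

4094


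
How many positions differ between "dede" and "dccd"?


Comparing "dede" and "dccd" position by position:
  Position 0: 'd' vs 'd' => same
  Position 1: 'e' vs 'c' => DIFFER
  Position 2: 'd' vs 'c' => DIFFER
  Position 3: 'e' vs 'd' => DIFFER
Positions that differ: 3

3


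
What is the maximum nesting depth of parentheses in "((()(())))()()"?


Input: "((()(())))()()"
Tracking depth:
  Position 0 '(': depth becomes 1
  Position 1 '(': depth becomes 2
  Position 2 '(': depth becomes 3
  Position 3 ')': depth becomes 2
  Position 4 '(': depth becomes 3
  Position 5 '(': depth becomes 4
  Position 6 ')': depth becomes 3
  Position 7 ')': depth becomes 2
  Position 8 ')': depth becomes 1
  Position 9 ')': depth becomes 0
  Position 10 '(': depth becomes 1
  Position 11 ')': depth becomes 0
  Position 12 '(': depth becomes 1
  Position 13 ')': depth becomes 0
Maximum depth reached: 4

4


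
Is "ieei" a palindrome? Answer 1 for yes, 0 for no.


Input: ieei
Reversed: ieei
  Compare pos 0 ('i') with pos 3 ('i'): match
  Compare pos 1 ('e') with pos 2 ('e'): match
Result: palindrome

1


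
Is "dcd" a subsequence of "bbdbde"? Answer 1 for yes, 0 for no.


Check if "dcd" is a subsequence of "bbdbde"
Greedy scan:
  Position 0 ('b'): no match needed
  Position 1 ('b'): no match needed
  Position 2 ('d'): matches sub[0] = 'd'
  Position 3 ('b'): no match needed
  Position 4 ('d'): no match needed
  Position 5 ('e'): no match needed
Only matched 1/3 characters => not a subsequence

0


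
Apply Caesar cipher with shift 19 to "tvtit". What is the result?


Caesar cipher: shift "tvtit" by 19
  't' (pos 19) + 19 = pos 12 = 'm'
  'v' (pos 21) + 19 = pos 14 = 'o'
  't' (pos 19) + 19 = pos 12 = 'm'
  'i' (pos 8) + 19 = pos 1 = 'b'
  't' (pos 19) + 19 = pos 12 = 'm'
Result: mombm

mombm


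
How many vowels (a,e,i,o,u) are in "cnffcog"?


Input: cnffcog
Checking each character:
  'c' at position 0: consonant
  'n' at position 1: consonant
  'f' at position 2: consonant
  'f' at position 3: consonant
  'c' at position 4: consonant
  'o' at position 5: vowel (running total: 1)
  'g' at position 6: consonant
Total vowels: 1

1


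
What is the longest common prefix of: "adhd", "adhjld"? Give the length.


Words: adhd, adhjld
  Position 0: all 'a' => match
  Position 1: all 'd' => match
  Position 2: all 'h' => match
  Position 3: ('d', 'j') => mismatch, stop
LCP = "adh" (length 3)

3


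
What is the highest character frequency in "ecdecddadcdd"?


Input: ecdecddadcdd
Character counts:
  'a': 1
  'c': 3
  'd': 6
  'e': 2
Maximum frequency: 6

6


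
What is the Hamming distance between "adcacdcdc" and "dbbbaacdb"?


Comparing "adcacdcdc" and "dbbbaacdb" position by position:
  Position 0: 'a' vs 'd' => differ
  Position 1: 'd' vs 'b' => differ
  Position 2: 'c' vs 'b' => differ
  Position 3: 'a' vs 'b' => differ
  Position 4: 'c' vs 'a' => differ
  Position 5: 'd' vs 'a' => differ
  Position 6: 'c' vs 'c' => same
  Position 7: 'd' vs 'd' => same
  Position 8: 'c' vs 'b' => differ
Total differences (Hamming distance): 7

7


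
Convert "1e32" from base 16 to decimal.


Input: "1e32" in base 16
Positional expansion:
  Digit '1' (value 1) x 16^3 = 4096
  Digit 'e' (value 14) x 16^2 = 3584
  Digit '3' (value 3) x 16^1 = 48
  Digit '2' (value 2) x 16^0 = 2
Sum = 7730

7730


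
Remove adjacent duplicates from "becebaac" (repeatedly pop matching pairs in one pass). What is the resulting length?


Input: becebaac
Stack-based adjacent duplicate removal:
  Read 'b': push. Stack: b
  Read 'e': push. Stack: be
  Read 'c': push. Stack: bec
  Read 'e': push. Stack: bece
  Read 'b': push. Stack: beceb
  Read 'a': push. Stack: beceba
  Read 'a': matches stack top 'a' => pop. Stack: beceb
  Read 'c': push. Stack: becebc
Final stack: "becebc" (length 6)

6


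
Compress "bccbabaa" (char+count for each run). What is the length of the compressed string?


Input: bccbabaa
Runs:
  'b' x 1 => "b1"
  'c' x 2 => "c2"
  'b' x 1 => "b1"
  'a' x 1 => "a1"
  'b' x 1 => "b1"
  'a' x 2 => "a2"
Compressed: "b1c2b1a1b1a2"
Compressed length: 12

12


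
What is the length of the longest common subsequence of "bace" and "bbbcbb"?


LCS of "bace" and "bbbcbb"
DP table:
           b    b    b    c    b    b
      0    0    0    0    0    0    0
  b   0    1    1    1    1    1    1
  a   0    1    1    1    1    1    1
  c   0    1    1    1    2    2    2
  e   0    1    1    1    2    2    2
LCS length = dp[4][6] = 2

2


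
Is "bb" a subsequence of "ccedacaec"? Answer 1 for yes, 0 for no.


Check if "bb" is a subsequence of "ccedacaec"
Greedy scan:
  Position 0 ('c'): no match needed
  Position 1 ('c'): no match needed
  Position 2 ('e'): no match needed
  Position 3 ('d'): no match needed
  Position 4 ('a'): no match needed
  Position 5 ('c'): no match needed
  Position 6 ('a'): no match needed
  Position 7 ('e'): no match needed
  Position 8 ('c'): no match needed
Only matched 0/2 characters => not a subsequence

0


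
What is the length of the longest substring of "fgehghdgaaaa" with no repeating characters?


Input: "fgehghdgaaaa"
Sliding window (track last position of each char):
  Position 0 ('f'): window [0,0] length 1 -- new best
  Position 1 ('g'): window [0,1] length 2 -- new best
  Position 2 ('e'): window [0,2] length 3 -- new best
  Position 3 ('h'): window [0,3] length 4 -- new best
  Position 4 ('g'): repeat (last at 1), move window start to 2
  Position 4 ('g'): window [2,4] length 3
  Position 5 ('h'): repeat (last at 3), move window start to 4
  Position 5 ('h'): window [4,5] length 2
  Position 6 ('d'): window [4,6] length 3
  Position 7 ('g'): repeat (last at 4), move window start to 5
  Position 7 ('g'): window [5,7] length 3
  Position 8 ('a'): window [5,8] length 4
  Position 9 ('a'): repeat (last at 8), move window start to 9
  Position 9 ('a'): window [9,9] length 1
  Position 10 ('a'): repeat (last at 9), move window start to 10
  Position 10 ('a'): window [10,10] length 1
  Position 11 ('a'): repeat (last at 10), move window start to 11
  Position 11 ('a'): window [11,11] length 1
Longest substring with no repeats: "fgeh" with length 4

4


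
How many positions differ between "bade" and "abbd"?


Comparing "bade" and "abbd" position by position:
  Position 0: 'b' vs 'a' => DIFFER
  Position 1: 'a' vs 'b' => DIFFER
  Position 2: 'd' vs 'b' => DIFFER
  Position 3: 'e' vs 'd' => DIFFER
Positions that differ: 4

4


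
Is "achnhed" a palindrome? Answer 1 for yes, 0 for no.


Input: achnhed
Reversed: dehnhca
  Compare pos 0 ('a') with pos 6 ('d'): MISMATCH
  Compare pos 1 ('c') with pos 5 ('e'): MISMATCH
  Compare pos 2 ('h') with pos 4 ('h'): match
Result: not a palindrome

0


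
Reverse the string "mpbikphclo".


Input: mpbikphclo
Reading characters right to left:
  Position 9: 'o'
  Position 8: 'l'
  Position 7: 'c'
  Position 6: 'h'
  Position 5: 'p'
  Position 4: 'k'
  Position 3: 'i'
  Position 2: 'b'
  Position 1: 'p'
  Position 0: 'm'
Reversed: olchpkibpm

olchpkibpm


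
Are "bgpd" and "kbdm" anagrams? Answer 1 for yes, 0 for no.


Strings: "bgpd", "kbdm"
Sorted first:  bdgp
Sorted second: bdkm
Differ at position 2: 'g' vs 'k' => not anagrams

0


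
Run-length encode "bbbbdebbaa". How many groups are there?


Input: bbbbdebbaa
Scanning for consecutive runs:
  Group 1: 'b' x 4 (positions 0-3)
  Group 2: 'd' x 1 (positions 4-4)
  Group 3: 'e' x 1 (positions 5-5)
  Group 4: 'b' x 2 (positions 6-7)
  Group 5: 'a' x 2 (positions 8-9)
Total groups: 5

5


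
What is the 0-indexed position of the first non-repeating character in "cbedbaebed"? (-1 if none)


Input: cbedbaebed
Character frequencies:
  'a': 1
  'b': 3
  'c': 1
  'd': 2
  'e': 3
Scanning left to right for freq == 1:
  Position 0 ('c'): unique! => answer = 0

0


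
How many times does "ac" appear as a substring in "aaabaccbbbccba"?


Searching for "ac" in "aaabaccbbbccba"
Scanning each position:
  Position 0: "aa" => no
  Position 1: "aa" => no
  Position 2: "ab" => no
  Position 3: "ba" => no
  Position 4: "ac" => MATCH
  Position 5: "cc" => no
  Position 6: "cb" => no
  Position 7: "bb" => no
  Position 8: "bb" => no
  Position 9: "bc" => no
  Position 10: "cc" => no
  Position 11: "cb" => no
  Position 12: "ba" => no
Total occurrences: 1

1


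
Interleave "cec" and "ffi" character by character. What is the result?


Interleaving "cec" and "ffi":
  Position 0: 'c' from first, 'f' from second => "cf"
  Position 1: 'e' from first, 'f' from second => "ef"
  Position 2: 'c' from first, 'i' from second => "ci"
Result: cfefci

cfefci


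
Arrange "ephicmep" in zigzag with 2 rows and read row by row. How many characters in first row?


Zigzag "ephicmep" into 2 rows:
Placing characters:
  'e' => row 0
  'p' => row 1
  'h' => row 0
  'i' => row 1
  'c' => row 0
  'm' => row 1
  'e' => row 0
  'p' => row 1
Rows:
  Row 0: "ehce"
  Row 1: "pimp"
First row length: 4

4


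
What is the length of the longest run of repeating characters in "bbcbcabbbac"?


Input: "bbcbcabbbac"
Scanning for longest run:
  Position 1 ('b'): continues run of 'b', length=2
  Position 2 ('c'): new char, reset run to 1
  Position 3 ('b'): new char, reset run to 1
  Position 4 ('c'): new char, reset run to 1
  Position 5 ('a'): new char, reset run to 1
  Position 6 ('b'): new char, reset run to 1
  Position 7 ('b'): continues run of 'b', length=2
  Position 8 ('b'): continues run of 'b', length=3
  Position 9 ('a'): new char, reset run to 1
  Position 10 ('c'): new char, reset run to 1
Longest run: 'b' with length 3

3


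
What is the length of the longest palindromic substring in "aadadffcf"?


Input: "aadadffcf"
Checking substrings for palindromes:
  [1:4] "ada" (len 3) => palindrome
  [2:5] "dad" (len 3) => palindrome
  [6:9] "fcf" (len 3) => palindrome
  [0:2] "aa" (len 2) => palindrome
  [5:7] "ff" (len 2) => palindrome
Longest palindromic substring: "ada" with length 3

3


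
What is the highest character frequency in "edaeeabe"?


Input: edaeeabe
Character counts:
  'a': 2
  'b': 1
  'd': 1
  'e': 4
Maximum frequency: 4

4


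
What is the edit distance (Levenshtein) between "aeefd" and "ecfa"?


Computing edit distance: "aeefd" -> "ecfa"
DP table:
           e    c    f    a
      0    1    2    3    4
  a   1    1    2    3    3
  e   2    1    2    3    4
  e   3    2    2    3    4
  f   4    3    3    2    3
  d   5    4    4    3    3
Edit distance = dp[5][4] = 3

3


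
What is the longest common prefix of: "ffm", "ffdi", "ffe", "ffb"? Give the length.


Words: ffm, ffdi, ffe, ffb
  Position 0: all 'f' => match
  Position 1: all 'f' => match
  Position 2: ('m', 'd', 'e', 'b') => mismatch, stop
LCP = "ff" (length 2)

2


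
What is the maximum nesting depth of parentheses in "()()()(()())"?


Input: "()()()(()())"
Tracking depth:
  Position 0 '(': depth becomes 1
  Position 1 ')': depth becomes 0
  Position 2 '(': depth becomes 1
  Position 3 ')': depth becomes 0
  Position 4 '(': depth becomes 1
  Position 5 ')': depth becomes 0
  Position 6 '(': depth becomes 1
  Position 7 '(': depth becomes 2
  Position 8 ')': depth becomes 1
  Position 9 '(': depth becomes 2
  Position 10 ')': depth becomes 1
  Position 11 ')': depth becomes 0
Maximum depth reached: 2

2


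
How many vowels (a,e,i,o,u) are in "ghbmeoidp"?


Input: ghbmeoidp
Checking each character:
  'g' at position 0: consonant
  'h' at position 1: consonant
  'b' at position 2: consonant
  'm' at position 3: consonant
  'e' at position 4: vowel (running total: 1)
  'o' at position 5: vowel (running total: 2)
  'i' at position 6: vowel (running total: 3)
  'd' at position 7: consonant
  'p' at position 8: consonant
Total vowels: 3

3


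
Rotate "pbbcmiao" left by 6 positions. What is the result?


Input: "pbbcmiao", rotate left by 6
First 6 characters: "pbbcmi"
Remaining characters: "ao"
Concatenate remaining + first: "ao" + "pbbcmi" = "aopbbcmi"

aopbbcmi


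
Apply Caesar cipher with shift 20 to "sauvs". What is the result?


Caesar cipher: shift "sauvs" by 20
  's' (pos 18) + 20 = pos 12 = 'm'
  'a' (pos 0) + 20 = pos 20 = 'u'
  'u' (pos 20) + 20 = pos 14 = 'o'
  'v' (pos 21) + 20 = pos 15 = 'p'
  's' (pos 18) + 20 = pos 12 = 'm'
Result: muopm

muopm


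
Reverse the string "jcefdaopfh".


Input: jcefdaopfh
Reading characters right to left:
  Position 9: 'h'
  Position 8: 'f'
  Position 7: 'p'
  Position 6: 'o'
  Position 5: 'a'
  Position 4: 'd'
  Position 3: 'f'
  Position 2: 'e'
  Position 1: 'c'
  Position 0: 'j'
Reversed: hfpoadfecj

hfpoadfecj


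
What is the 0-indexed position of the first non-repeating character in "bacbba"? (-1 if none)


Input: bacbba
Character frequencies:
  'a': 2
  'b': 3
  'c': 1
Scanning left to right for freq == 1:
  Position 0 ('b'): freq=3, skip
  Position 1 ('a'): freq=2, skip
  Position 2 ('c'): unique! => answer = 2

2


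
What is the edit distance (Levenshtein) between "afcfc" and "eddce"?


Computing edit distance: "afcfc" -> "eddce"
DP table:
           e    d    d    c    e
      0    1    2    3    4    5
  a   1    1    2    3    4    5
  f   2    2    2    3    4    5
  c   3    3    3    3    3    4
  f   4    4    4    4    4    4
  c   5    5    5    5    4    5
Edit distance = dp[5][5] = 5

5


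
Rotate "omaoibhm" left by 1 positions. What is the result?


Input: "omaoibhm", rotate left by 1
First 1 characters: "o"
Remaining characters: "maoibhm"
Concatenate remaining + first: "maoibhm" + "o" = "maoibhmo"

maoibhmo


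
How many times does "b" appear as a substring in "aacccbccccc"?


Searching for "b" in "aacccbccccc"
Scanning each position:
  Position 0: "a" => no
  Position 1: "a" => no
  Position 2: "c" => no
  Position 3: "c" => no
  Position 4: "c" => no
  Position 5: "b" => MATCH
  Position 6: "c" => no
  Position 7: "c" => no
  Position 8: "c" => no
  Position 9: "c" => no
  Position 10: "c" => no
Total occurrences: 1

1


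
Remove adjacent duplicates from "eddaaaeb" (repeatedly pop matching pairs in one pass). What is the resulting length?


Input: eddaaaeb
Stack-based adjacent duplicate removal:
  Read 'e': push. Stack: e
  Read 'd': push. Stack: ed
  Read 'd': matches stack top 'd' => pop. Stack: e
  Read 'a': push. Stack: ea
  Read 'a': matches stack top 'a' => pop. Stack: e
  Read 'a': push. Stack: ea
  Read 'e': push. Stack: eae
  Read 'b': push. Stack: eaeb
Final stack: "eaeb" (length 4)

4


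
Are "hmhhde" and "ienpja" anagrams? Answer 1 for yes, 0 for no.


Strings: "hmhhde", "ienpja"
Sorted first:  dehhhm
Sorted second: aeijnp
Differ at position 0: 'd' vs 'a' => not anagrams

0


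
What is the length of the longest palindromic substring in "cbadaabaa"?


Input: "cbadaabaa"
Checking substrings for palindromes:
  [4:9] "aabaa" (len 5) => palindrome
  [2:5] "ada" (len 3) => palindrome
  [5:8] "aba" (len 3) => palindrome
  [4:6] "aa" (len 2) => palindrome
  [7:9] "aa" (len 2) => palindrome
Longest palindromic substring: "aabaa" with length 5

5


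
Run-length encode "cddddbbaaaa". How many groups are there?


Input: cddddbbaaaa
Scanning for consecutive runs:
  Group 1: 'c' x 1 (positions 0-0)
  Group 2: 'd' x 4 (positions 1-4)
  Group 3: 'b' x 2 (positions 5-6)
  Group 4: 'a' x 4 (positions 7-10)
Total groups: 4

4


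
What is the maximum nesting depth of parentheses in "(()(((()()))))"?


Input: "(()(((()()))))"
Tracking depth:
  Position 0 '(': depth becomes 1
  Position 1 '(': depth becomes 2
  Position 2 ')': depth becomes 1
  Position 3 '(': depth becomes 2
  Position 4 '(': depth becomes 3
  Position 5 '(': depth becomes 4
  Position 6 '(': depth becomes 5
  Position 7 ')': depth becomes 4
  Position 8 '(': depth becomes 5
  Position 9 ')': depth becomes 4
  Position 10 ')': depth becomes 3
  Position 11 ')': depth becomes 2
  Position 12 ')': depth becomes 1
  Position 13 ')': depth becomes 0
Maximum depth reached: 5

5


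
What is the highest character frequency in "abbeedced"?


Input: abbeedced
Character counts:
  'a': 1
  'b': 2
  'c': 1
  'd': 2
  'e': 3
Maximum frequency: 3

3


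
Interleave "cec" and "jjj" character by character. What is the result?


Interleaving "cec" and "jjj":
  Position 0: 'c' from first, 'j' from second => "cj"
  Position 1: 'e' from first, 'j' from second => "ej"
  Position 2: 'c' from first, 'j' from second => "cj"
Result: cjejcj

cjejcj


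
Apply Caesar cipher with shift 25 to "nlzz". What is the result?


Caesar cipher: shift "nlzz" by 25
  'n' (pos 13) + 25 = pos 12 = 'm'
  'l' (pos 11) + 25 = pos 10 = 'k'
  'z' (pos 25) + 25 = pos 24 = 'y'
  'z' (pos 25) + 25 = pos 24 = 'y'
Result: mkyy

mkyy


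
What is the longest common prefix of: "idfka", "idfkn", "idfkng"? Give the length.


Words: idfka, idfkn, idfkng
  Position 0: all 'i' => match
  Position 1: all 'd' => match
  Position 2: all 'f' => match
  Position 3: all 'k' => match
  Position 4: ('a', 'n', 'n') => mismatch, stop
LCP = "idfk" (length 4)

4


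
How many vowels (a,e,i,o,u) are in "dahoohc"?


Input: dahoohc
Checking each character:
  'd' at position 0: consonant
  'a' at position 1: vowel (running total: 1)
  'h' at position 2: consonant
  'o' at position 3: vowel (running total: 2)
  'o' at position 4: vowel (running total: 3)
  'h' at position 5: consonant
  'c' at position 6: consonant
Total vowels: 3

3


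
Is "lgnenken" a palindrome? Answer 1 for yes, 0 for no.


Input: lgnenken
Reversed: neknengl
  Compare pos 0 ('l') with pos 7 ('n'): MISMATCH
  Compare pos 1 ('g') with pos 6 ('e'): MISMATCH
  Compare pos 2 ('n') with pos 5 ('k'): MISMATCH
  Compare pos 3 ('e') with pos 4 ('n'): MISMATCH
Result: not a palindrome

0


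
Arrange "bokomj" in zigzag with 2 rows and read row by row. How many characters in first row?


Zigzag "bokomj" into 2 rows:
Placing characters:
  'b' => row 0
  'o' => row 1
  'k' => row 0
  'o' => row 1
  'm' => row 0
  'j' => row 1
Rows:
  Row 0: "bkm"
  Row 1: "ooj"
First row length: 3

3


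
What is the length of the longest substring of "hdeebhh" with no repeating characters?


Input: "hdeebhh"
Sliding window (track last position of each char):
  Position 0 ('h'): window [0,0] length 1 -- new best
  Position 1 ('d'): window [0,1] length 2 -- new best
  Position 2 ('e'): window [0,2] length 3 -- new best
  Position 3 ('e'): repeat (last at 2), move window start to 3
  Position 3 ('e'): window [3,3] length 1
  Position 4 ('b'): window [3,4] length 2
  Position 5 ('h'): window [3,5] length 3
  Position 6 ('h'): repeat (last at 5), move window start to 6
  Position 6 ('h'): window [6,6] length 1
Longest substring with no repeats: "hde" with length 3

3


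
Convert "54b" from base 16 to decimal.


Input: "54b" in base 16
Positional expansion:
  Digit '5' (value 5) x 16^2 = 1280
  Digit '4' (value 4) x 16^1 = 64
  Digit 'b' (value 11) x 16^0 = 11
Sum = 1355

1355


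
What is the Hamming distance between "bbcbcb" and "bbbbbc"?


Comparing "bbcbcb" and "bbbbbc" position by position:
  Position 0: 'b' vs 'b' => same
  Position 1: 'b' vs 'b' => same
  Position 2: 'c' vs 'b' => differ
  Position 3: 'b' vs 'b' => same
  Position 4: 'c' vs 'b' => differ
  Position 5: 'b' vs 'c' => differ
Total differences (Hamming distance): 3

3
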